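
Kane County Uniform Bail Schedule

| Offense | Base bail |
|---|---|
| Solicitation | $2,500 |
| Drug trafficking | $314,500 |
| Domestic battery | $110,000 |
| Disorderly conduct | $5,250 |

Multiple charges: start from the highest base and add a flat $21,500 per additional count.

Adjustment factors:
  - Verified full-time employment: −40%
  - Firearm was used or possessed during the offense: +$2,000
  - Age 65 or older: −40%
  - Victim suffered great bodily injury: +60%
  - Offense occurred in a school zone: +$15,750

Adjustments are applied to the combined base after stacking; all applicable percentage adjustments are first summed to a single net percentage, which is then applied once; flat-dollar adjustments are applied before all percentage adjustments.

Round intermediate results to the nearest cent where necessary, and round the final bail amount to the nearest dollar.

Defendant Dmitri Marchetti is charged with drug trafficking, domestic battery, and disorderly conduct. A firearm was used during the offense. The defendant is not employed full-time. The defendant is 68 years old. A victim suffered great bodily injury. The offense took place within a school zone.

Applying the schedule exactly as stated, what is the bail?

Base amounts from the schedule: drug trafficking $314,500; domestic battery $110,000; disorderly conduct $5,250.
Stacking rule: highest base plus $21,500 per additional charge. Highest is drug trafficking at $314,500; 2 additional charges → +$43,000. Combined base = $357,500.
Firearm was used or possessed during the offense (+$2,000 flat): $357,500 + $2,000 = $359,500.
Offense occurred in a school zone (+$15,750 flat): $359,500 + $15,750 = $375,250.
Net percentage adjustment: −40% +60% = +20%. $375,250 × 1.2 = $450,300.

$450,300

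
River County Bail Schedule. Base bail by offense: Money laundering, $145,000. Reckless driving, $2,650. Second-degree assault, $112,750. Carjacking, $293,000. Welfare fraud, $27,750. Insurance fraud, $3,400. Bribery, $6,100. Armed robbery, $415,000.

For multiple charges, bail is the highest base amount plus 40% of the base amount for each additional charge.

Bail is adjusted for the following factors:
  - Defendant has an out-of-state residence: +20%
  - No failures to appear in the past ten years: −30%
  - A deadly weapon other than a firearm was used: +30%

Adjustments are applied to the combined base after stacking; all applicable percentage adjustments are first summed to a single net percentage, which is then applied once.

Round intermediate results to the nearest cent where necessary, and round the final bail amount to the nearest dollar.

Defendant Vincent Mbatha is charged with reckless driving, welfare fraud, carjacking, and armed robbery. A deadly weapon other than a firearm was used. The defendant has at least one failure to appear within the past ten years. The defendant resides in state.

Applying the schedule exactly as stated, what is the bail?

Base amounts from the schedule: reckless driving $2,650; welfare fraud $27,750; carjacking $293,000; armed robbery $415,000.
Stacking rule: highest base plus 40% of each additional charge. Highest is armed robbery at $415,000. Additional: $2,650 × 40% = $1,060; $27,750 × 40% = $11,100; $293,000 × 40% = $117,200. Combined base = $415,000 + $129,360 = $544,360.
A deadly weapon other than a firearm was used (+30%): $544,360 × 1.3 = $707,668.

$707,668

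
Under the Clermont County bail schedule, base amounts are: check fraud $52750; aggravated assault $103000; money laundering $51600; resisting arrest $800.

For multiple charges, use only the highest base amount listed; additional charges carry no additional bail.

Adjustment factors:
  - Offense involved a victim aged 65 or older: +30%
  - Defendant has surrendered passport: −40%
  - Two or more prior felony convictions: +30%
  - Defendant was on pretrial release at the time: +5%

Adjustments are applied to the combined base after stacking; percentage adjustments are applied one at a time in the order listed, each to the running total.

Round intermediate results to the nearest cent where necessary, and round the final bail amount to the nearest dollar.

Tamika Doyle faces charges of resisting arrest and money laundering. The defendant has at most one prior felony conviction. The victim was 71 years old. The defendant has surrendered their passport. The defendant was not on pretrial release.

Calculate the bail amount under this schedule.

$40248

Base amounts from the schedule: resisting arrest $800; money laundering $51600.
Stacking rule: use the highest base only. Highest is money laundering at $51600. Combined base = $51600.
Offense involved a victim aged 65 or older (+30%): $51600 × 1.3 = $67080.
Defendant has surrendered passport (−40%): $67080 × 0.6 = $40248.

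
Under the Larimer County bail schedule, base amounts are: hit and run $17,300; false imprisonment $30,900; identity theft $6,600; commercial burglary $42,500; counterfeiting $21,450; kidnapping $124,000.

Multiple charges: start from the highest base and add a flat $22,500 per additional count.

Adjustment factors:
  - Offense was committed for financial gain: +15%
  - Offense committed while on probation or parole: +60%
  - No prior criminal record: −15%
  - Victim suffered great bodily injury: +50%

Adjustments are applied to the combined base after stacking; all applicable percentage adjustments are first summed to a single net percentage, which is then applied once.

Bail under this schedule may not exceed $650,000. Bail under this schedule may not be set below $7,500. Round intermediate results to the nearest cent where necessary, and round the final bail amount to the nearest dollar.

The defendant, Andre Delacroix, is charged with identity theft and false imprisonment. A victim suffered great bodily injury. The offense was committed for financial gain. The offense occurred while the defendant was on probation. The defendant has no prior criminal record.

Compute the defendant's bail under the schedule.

$112,140

Base amounts from the schedule: identity theft $6,600; false imprisonment $30,900.
Stacking rule: highest base plus $22,500 per additional charge. Highest is false imprisonment at $30,900; 1 additional charge → +$22,500. Combined base = $53,400.
Net percentage adjustment: +15% +60% −15% +50% = +110%. $53,400 × 2.1 = $112,140.
$112,140 is within the $650,000 maximum.
$112,140 is at or above the $7,500 minimum.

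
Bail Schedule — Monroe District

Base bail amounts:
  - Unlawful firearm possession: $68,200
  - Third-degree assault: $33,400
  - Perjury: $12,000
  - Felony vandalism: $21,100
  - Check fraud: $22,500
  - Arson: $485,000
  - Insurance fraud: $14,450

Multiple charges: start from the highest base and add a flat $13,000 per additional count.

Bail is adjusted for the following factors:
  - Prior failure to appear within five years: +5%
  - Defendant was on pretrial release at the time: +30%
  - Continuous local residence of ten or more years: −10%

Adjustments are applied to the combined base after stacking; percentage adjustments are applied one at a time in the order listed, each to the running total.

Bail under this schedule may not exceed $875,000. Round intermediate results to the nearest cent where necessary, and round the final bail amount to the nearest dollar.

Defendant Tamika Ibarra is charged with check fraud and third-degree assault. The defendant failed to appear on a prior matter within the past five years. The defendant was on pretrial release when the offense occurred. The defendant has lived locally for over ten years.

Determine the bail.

Base amounts from the schedule: check fraud $22,500; third-degree assault $33,400.
Stacking rule: highest base plus $13,000 per additional charge. Highest is third-degree assault at $33,400; 1 additional charge → +$13,000. Combined base = $46,400.
Prior failure to appear within five years (+5%): $46,400 × 1.05 = $48,720.
Defendant was on pretrial release at the time (+30%): $48,720 × 1.3 = $63,336.
Continuous local residence of ten or more years (−10%): $63,336 × 0.9 = $57,002.40.
$57,002.40 is within the $875,000 maximum.
Rounded to the nearest dollar: $57,002.

$57,002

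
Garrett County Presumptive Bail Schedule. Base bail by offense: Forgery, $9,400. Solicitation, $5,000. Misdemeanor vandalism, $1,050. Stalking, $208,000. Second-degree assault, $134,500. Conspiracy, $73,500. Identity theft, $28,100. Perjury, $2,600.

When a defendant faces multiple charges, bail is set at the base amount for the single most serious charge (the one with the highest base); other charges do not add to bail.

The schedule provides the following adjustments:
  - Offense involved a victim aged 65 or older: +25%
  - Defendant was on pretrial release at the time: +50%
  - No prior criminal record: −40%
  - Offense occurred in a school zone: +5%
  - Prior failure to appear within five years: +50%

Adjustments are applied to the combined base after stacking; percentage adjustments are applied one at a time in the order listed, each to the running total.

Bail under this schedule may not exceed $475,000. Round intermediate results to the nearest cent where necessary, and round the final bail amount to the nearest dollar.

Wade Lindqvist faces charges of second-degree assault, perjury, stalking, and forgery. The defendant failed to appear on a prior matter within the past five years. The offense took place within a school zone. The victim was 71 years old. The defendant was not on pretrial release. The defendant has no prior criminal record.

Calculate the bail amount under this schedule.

$245,700

Base amounts from the schedule: second-degree assault $134,500; perjury $2,600; stalking $208,000; forgery $9,400.
Stacking rule: use the highest base only. Highest is stalking at $208,000. Combined base = $208,000.
Offense involved a victim aged 65 or older (+25%): $208,000 × 1.25 = $260,000.
No prior criminal record (−40%): $260,000 × 0.6 = $156,000.
Offense occurred in a school zone (+5%): $156,000 × 1.05 = $163,800.
Prior failure to appear within five years (+50%): $163,800 × 1.5 = $245,700.
$245,700 is within the $475,000 maximum.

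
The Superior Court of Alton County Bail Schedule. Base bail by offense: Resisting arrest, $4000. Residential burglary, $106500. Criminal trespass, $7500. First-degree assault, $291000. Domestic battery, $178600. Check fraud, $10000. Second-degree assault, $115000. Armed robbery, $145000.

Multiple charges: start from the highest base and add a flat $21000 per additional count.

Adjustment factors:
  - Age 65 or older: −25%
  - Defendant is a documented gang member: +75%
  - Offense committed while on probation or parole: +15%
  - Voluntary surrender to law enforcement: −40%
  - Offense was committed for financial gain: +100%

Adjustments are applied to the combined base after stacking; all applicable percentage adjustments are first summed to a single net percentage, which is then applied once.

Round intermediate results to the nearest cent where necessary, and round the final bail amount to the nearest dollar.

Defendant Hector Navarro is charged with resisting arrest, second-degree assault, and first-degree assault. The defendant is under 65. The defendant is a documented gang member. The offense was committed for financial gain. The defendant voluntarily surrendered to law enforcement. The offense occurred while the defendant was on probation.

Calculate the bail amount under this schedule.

$832500

Base amounts from the schedule: resisting arrest $4000; second-degree assault $115000; first-degree assault $291000.
Stacking rule: highest base plus $21000 per additional charge. Highest is first-degree assault at $291000; 2 additional charges → +$42000. Combined base = $333000.
Net percentage adjustment: +75% +15% −40% +100% = +150%. $333000 × 2.5 = $832500.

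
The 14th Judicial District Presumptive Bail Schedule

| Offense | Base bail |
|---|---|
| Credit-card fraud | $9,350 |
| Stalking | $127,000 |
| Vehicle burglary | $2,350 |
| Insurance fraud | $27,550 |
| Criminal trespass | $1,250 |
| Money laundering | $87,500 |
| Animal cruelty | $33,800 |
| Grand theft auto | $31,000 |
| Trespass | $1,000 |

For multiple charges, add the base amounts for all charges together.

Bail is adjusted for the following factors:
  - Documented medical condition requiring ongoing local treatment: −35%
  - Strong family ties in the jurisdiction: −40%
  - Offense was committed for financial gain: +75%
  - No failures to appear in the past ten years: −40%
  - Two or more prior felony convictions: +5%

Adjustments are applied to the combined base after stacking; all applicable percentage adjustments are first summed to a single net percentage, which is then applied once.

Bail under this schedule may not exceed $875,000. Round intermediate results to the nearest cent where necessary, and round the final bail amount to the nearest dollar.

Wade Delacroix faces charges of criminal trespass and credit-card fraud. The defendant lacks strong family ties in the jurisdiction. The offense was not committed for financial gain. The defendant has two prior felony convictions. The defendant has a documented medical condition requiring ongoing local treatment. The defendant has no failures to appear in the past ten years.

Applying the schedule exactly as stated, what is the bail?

$3,180

Base amounts from the schedule: criminal trespass $1,250; credit-card fraud $9,350.
Stacking rule: sum of all bases. $1,250 + $9,350 = $10,600.
Net percentage adjustment: −35% −40% +5% = −70%. $10,600 × 0.3 = $3,180.
$3,180 is within the $875,000 maximum.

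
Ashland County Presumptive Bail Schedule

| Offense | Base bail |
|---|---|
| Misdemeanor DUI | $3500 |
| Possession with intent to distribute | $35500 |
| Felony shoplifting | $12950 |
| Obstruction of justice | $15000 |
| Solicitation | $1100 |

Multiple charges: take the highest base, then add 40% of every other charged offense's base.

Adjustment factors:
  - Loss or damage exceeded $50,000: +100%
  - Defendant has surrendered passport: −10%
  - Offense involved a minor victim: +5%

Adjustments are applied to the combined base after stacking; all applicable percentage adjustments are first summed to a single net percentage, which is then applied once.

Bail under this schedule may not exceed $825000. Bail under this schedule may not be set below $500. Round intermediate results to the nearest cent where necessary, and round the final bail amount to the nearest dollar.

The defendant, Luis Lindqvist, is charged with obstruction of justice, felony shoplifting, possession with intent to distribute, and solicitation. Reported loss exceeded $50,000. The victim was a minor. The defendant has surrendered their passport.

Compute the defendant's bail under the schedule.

$91884

Base amounts from the schedule: obstruction of justice $15000; felony shoplifting $12950; possession with intent to distribute $35500; solicitation $1100.
Stacking rule: highest base plus 40% of each additional charge. Highest is possession with intent to distribute at $35500. Additional: $15000 × 40% = $6000; $12950 × 40% = $5180; $1100 × 40% = $440. Combined base = $35500 + $11620 = $47120.
Net percentage adjustment: +100% −10% +5% = +95%. $47120 × 1.95 = $91884.
$91884 is within the $825000 maximum.
$91884 is at or above the $500 minimum.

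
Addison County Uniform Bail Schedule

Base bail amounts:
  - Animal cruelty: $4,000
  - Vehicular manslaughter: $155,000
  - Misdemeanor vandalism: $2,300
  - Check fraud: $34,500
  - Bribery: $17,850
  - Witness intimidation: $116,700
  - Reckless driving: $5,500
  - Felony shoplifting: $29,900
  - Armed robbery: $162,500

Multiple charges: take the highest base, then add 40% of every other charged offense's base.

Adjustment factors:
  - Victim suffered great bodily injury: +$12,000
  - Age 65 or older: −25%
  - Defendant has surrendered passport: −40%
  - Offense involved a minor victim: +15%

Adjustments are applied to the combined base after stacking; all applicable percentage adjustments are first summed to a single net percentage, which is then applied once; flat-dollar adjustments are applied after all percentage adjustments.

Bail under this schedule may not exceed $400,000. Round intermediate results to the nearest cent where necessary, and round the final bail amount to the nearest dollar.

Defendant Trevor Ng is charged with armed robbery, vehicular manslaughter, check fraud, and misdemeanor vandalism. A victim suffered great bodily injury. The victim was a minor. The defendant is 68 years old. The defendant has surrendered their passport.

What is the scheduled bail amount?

$131,610

Base amounts from the schedule: armed robbery $162,500; vehicular manslaughter $155,000; check fraud $34,500; misdemeanor vandalism $2,300.
Stacking rule: highest base plus 40% of each additional charge. Highest is armed robbery at $162,500. Additional: $155,000 × 40% = $62,000; $34,500 × 40% = $13,800; $2,300 × 40% = $920. Combined base = $162,500 + $76,720 = $239,220.
Net percentage adjustment: −25% −40% +15% = −50%. $239,220 × 0.5 = $119,610.
Victim suffered great bodily injury (+$12,000 flat): $119,610 + $12,000 = $131,610.
$131,610 is within the $400,000 maximum.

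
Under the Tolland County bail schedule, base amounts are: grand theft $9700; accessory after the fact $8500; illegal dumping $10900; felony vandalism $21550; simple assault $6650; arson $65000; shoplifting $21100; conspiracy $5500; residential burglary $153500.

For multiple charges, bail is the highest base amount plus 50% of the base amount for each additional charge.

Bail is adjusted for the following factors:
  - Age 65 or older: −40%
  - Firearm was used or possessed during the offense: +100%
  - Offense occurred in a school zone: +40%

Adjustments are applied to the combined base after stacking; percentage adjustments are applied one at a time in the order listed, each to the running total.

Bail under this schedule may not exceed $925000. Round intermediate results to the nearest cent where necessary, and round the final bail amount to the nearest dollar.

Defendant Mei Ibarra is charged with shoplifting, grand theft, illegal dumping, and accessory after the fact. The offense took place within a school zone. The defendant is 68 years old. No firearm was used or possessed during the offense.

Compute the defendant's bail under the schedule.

Base amounts from the schedule: shoplifting $21100; grand theft $9700; illegal dumping $10900; accessory after the fact $8500.
Stacking rule: highest base plus 50% of each additional charge. Highest is shoplifting at $21100. Additional: $9700 × 50% = $4850; $10900 × 50% = $5450; $8500 × 50% = $4250. Combined base = $21100 + $14550 = $35650.
Age 65 or older (−40%): $35650 × 0.6 = $21390.
Offense occurred in a school zone (+40%): $21390 × 1.4 = $29946.
$29946 is within the $925000 maximum.

$29946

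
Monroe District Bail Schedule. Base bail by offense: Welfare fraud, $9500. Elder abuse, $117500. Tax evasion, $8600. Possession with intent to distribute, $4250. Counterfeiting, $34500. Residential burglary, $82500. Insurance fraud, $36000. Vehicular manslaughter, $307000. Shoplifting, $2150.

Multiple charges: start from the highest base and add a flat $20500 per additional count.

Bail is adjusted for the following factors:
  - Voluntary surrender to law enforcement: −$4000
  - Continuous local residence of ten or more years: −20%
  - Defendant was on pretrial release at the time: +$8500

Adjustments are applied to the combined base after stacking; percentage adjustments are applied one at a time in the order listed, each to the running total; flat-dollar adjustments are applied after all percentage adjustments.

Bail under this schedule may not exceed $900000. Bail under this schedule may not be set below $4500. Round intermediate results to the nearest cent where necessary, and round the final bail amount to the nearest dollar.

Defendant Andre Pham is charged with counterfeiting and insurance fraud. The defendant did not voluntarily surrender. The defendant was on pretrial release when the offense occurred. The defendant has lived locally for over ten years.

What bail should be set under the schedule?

$53700

Base amounts from the schedule: counterfeiting $34500; insurance fraud $36000.
Stacking rule: highest base plus $20500 per additional charge. Highest is insurance fraud at $36000; 1 additional charge → +$20500. Combined base = $56500.
Continuous local residence of ten or more years (−20%): $56500 × 0.8 = $45200.
Defendant was on pretrial release at the time (+$8500 flat): $45200 + $8500 = $53700.
$53700 is within the $900000 maximum.
$53700 is at or above the $4500 minimum.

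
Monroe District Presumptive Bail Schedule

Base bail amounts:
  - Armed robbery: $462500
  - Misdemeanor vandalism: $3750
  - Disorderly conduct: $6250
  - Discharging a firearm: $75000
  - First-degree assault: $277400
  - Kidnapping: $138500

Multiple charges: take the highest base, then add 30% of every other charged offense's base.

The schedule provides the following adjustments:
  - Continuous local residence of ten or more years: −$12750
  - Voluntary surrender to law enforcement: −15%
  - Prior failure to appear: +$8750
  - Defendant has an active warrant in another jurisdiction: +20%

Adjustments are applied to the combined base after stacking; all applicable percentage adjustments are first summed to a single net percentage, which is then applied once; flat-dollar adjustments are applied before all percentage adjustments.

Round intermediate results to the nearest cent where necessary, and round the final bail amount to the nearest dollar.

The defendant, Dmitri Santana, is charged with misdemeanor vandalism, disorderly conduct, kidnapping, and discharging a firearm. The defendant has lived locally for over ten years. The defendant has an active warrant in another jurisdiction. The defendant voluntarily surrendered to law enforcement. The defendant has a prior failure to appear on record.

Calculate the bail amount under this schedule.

$168000

Base amounts from the schedule: misdemeanor vandalism $3750; disorderly conduct $6250; kidnapping $138500; discharging a firearm $75000.
Stacking rule: highest base plus 30% of each additional charge. Highest is kidnapping at $138500. Additional: $3750 × 30% = $1125; $6250 × 30% = $1875; $75000 × 30% = $22500. Combined base = $138500 + $25500 = $164000.
Continuous local residence of ten or more years (−$12750 flat): $164000 − $12750 = $151250.
Prior failure to appear (+$8750 flat): $151250 + $8750 = $160000.
Net percentage adjustment: −15% +20% = +5%. $160000 × 1.05 = $168000.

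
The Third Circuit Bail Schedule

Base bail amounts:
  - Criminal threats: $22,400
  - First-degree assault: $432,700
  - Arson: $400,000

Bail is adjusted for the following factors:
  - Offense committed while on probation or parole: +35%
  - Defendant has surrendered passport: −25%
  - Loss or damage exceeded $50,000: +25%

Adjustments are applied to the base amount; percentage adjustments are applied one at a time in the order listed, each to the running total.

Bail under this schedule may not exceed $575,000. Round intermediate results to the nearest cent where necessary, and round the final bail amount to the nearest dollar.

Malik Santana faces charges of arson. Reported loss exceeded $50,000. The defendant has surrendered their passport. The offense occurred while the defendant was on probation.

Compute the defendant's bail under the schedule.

Base amounts from the schedule: arson $400,000.
Single charge. Combined base = $400,000.
Offense committed while on probation or parole (+35%): $400,000 × 1.35 = $540,000.
Defendant has surrendered passport (−25%): $540,000 × 0.75 = $405,000.
Loss or damage exceeded $50,000 (+25%): $405,000 × 1.25 = $506,250.
$506,250 is within the $575,000 maximum.

$506,250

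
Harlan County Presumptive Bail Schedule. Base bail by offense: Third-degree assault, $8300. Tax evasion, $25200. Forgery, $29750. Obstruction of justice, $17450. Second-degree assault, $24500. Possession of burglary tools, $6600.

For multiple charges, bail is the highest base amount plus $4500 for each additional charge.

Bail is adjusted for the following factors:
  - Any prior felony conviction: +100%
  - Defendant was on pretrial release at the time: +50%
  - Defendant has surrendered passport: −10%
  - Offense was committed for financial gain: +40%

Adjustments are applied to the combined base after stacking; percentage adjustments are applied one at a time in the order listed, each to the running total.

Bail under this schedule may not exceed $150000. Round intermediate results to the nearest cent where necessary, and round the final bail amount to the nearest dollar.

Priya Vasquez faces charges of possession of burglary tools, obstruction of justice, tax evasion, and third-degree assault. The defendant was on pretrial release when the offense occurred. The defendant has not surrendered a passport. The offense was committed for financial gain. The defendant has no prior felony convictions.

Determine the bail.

$81270

Base amounts from the schedule: possession of burglary tools $6600; obstruction of justice $17450; tax evasion $25200; third-degree assault $8300.
Stacking rule: highest base plus $4500 per additional charge. Highest is tax evasion at $25200; 3 additional charges → +$13500. Combined base = $38700.
Defendant was on pretrial release at the time (+50%): $38700 × 1.5 = $58050.
Offense was committed for financial gain (+40%): $58050 × 1.4 = $81270.
$81270 is within the $150000 maximum.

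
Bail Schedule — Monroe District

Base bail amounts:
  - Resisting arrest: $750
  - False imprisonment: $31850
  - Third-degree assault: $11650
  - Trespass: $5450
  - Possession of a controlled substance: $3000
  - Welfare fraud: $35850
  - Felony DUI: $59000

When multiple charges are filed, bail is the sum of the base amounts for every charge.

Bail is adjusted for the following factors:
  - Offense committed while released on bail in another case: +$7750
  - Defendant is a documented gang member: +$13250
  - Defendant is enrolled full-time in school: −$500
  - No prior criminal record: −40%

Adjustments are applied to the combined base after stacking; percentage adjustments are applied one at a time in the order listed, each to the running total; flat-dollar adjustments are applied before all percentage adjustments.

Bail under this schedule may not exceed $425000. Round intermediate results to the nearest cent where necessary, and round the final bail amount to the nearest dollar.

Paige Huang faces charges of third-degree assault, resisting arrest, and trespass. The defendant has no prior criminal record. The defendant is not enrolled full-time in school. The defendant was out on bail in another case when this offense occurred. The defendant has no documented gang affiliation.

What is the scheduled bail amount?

Base amounts from the schedule: third-degree assault $11650; resisting arrest $750; trespass $5450.
Stacking rule: sum of all bases. $11650 + $750 + $5450 = $17850.
Offense committed while released on bail in another case (+$7750 flat): $17850 + $7750 = $25600.
No prior criminal record (−40%): $25600 × 0.6 = $15360.
$15360 is within the $425000 maximum.

$15360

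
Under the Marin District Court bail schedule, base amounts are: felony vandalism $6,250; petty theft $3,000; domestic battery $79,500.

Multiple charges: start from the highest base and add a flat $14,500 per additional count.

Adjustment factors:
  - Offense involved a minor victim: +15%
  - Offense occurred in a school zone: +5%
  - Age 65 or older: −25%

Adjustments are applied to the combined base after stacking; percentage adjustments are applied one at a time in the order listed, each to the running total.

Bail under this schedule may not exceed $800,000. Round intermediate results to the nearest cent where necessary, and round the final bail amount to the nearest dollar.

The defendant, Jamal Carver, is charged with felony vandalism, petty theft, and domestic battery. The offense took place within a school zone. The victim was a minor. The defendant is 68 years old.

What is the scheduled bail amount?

$98,260

Base amounts from the schedule: felony vandalism $6,250; petty theft $3,000; domestic battery $79,500.
Stacking rule: highest base plus $14,500 per additional charge. Highest is domestic battery at $79,500; 2 additional charges → +$29,000. Combined base = $108,500.
Offense involved a minor victim (+15%): $108,500 × 1.15 = $124,775.
Offense occurred in a school zone (+5%): $124,775 × 1.05 = $131,013.75.
Age 65 or older (−25%): $131,013.75 × 0.75 = $98,260.31.
$98,260.31 is within the $800,000 maximum.
Rounded to the nearest dollar: $98,260.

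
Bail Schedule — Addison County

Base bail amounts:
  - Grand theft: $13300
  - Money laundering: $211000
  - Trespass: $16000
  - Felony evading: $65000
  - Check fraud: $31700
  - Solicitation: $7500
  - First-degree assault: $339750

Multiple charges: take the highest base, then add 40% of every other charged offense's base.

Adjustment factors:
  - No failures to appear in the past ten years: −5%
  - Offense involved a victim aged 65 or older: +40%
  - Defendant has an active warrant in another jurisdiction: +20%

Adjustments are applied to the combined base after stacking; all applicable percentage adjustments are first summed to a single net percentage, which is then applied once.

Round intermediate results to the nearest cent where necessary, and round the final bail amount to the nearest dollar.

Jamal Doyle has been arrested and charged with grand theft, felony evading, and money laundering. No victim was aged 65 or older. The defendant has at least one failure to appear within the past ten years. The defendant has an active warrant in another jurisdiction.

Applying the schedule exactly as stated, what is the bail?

$290784

Base amounts from the schedule: grand theft $13300; felony evading $65000; money laundering $211000.
Stacking rule: highest base plus 40% of each additional charge. Highest is money laundering at $211000. Additional: $13300 × 40% = $5320; $65000 × 40% = $26000. Combined base = $211000 + $31320 = $242320.
Defendant has an active warrant in another jurisdiction (+20%): $242320 × 1.2 = $290784.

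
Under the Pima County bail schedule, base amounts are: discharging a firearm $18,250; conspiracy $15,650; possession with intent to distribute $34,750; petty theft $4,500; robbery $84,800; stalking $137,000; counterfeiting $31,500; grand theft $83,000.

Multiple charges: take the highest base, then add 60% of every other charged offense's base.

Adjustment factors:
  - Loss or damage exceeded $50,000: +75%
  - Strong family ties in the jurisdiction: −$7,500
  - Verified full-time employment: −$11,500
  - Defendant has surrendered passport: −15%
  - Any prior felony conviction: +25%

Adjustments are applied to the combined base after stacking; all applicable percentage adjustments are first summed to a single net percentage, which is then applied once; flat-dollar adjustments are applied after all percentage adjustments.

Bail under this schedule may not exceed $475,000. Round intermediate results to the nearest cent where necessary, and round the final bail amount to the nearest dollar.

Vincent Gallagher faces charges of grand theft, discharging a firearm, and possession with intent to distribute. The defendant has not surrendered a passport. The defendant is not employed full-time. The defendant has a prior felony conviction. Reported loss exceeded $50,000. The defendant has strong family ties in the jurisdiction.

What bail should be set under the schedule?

$222,100

Base amounts from the schedule: grand theft $83,000; discharging a firearm $18,250; possession with intent to distribute $34,750.
Stacking rule: highest base plus 60% of each additional charge. Highest is grand theft at $83,000. Additional: $18,250 × 60% = $10,950; $34,750 × 60% = $20,850. Combined base = $83,000 + $31,800 = $114,800.
Net percentage adjustment: +75% +25% = +100%. $114,800 × 2 = $229,600.
Strong family ties in the jurisdiction (−$7,500 flat): $229,600 − $7,500 = $222,100.
$222,100 is within the $475,000 maximum.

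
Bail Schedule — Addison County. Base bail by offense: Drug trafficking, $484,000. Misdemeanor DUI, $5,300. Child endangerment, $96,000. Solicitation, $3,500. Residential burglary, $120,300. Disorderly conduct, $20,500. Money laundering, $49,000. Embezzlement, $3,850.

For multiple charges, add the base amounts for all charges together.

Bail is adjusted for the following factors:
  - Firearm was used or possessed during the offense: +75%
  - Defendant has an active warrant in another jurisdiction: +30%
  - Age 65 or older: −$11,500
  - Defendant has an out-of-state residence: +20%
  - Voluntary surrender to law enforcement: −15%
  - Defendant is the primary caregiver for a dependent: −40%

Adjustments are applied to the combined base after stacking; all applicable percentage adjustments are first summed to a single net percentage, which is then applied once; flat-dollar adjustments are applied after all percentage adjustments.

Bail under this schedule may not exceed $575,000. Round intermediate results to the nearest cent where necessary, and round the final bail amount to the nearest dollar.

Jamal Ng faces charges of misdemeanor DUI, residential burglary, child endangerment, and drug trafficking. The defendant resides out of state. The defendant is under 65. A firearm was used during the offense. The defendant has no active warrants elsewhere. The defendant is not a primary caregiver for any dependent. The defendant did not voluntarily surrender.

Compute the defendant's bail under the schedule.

$575,000

Base amounts from the schedule: misdemeanor DUI $5,300; residential burglary $120,300; child endangerment $96,000; drug trafficking $484,000.
Stacking rule: sum of all bases. $5,300 + $120,300 + $96,000 + $484,000 = $705,600.
Net percentage adjustment: +75% +20% = +95%. $705,600 × 1.95 = $1,375,920.
Result $1,375,920 exceeds the maximum of $575,000; bail is capped at $575,000.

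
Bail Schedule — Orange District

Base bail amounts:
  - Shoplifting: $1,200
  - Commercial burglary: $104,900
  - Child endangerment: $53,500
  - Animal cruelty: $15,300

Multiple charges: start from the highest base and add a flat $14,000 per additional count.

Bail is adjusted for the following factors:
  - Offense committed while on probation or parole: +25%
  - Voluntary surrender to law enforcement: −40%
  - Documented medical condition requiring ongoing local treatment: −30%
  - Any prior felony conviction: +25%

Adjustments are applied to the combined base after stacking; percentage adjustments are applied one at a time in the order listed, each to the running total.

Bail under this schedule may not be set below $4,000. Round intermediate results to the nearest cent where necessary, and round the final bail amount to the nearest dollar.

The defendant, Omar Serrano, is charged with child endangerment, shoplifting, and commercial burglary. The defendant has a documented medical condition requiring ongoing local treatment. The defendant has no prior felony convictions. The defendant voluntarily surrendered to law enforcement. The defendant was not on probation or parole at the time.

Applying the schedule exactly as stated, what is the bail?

$55,818

Base amounts from the schedule: child endangerment $53,500; shoplifting $1,200; commercial burglary $104,900.
Stacking rule: highest base plus $14,000 per additional charge. Highest is commercial burglary at $104,900; 2 additional charges → +$28,000. Combined base = $132,900.
Voluntary surrender to law enforcement (−40%): $132,900 × 0.6 = $79,740.
Documented medical condition requiring ongoing local treatment (−30%): $79,740 × 0.7 = $55,818.
$55,818 is at or above the $4,000 minimum.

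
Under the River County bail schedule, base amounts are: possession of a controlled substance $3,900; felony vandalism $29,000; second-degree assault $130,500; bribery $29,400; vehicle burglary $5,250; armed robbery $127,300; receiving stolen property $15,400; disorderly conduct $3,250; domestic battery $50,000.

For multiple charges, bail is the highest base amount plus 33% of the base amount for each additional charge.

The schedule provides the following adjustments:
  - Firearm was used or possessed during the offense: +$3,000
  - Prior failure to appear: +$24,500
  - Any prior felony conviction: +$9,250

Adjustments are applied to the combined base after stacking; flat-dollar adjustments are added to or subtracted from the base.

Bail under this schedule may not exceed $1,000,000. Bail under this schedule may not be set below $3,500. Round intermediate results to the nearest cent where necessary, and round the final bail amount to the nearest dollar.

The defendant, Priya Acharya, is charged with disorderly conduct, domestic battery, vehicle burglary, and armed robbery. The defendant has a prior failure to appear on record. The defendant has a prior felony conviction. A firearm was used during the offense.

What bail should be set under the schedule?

$183,355

Base amounts from the schedule: disorderly conduct $3,250; domestic battery $50,000; vehicle burglary $5,250; armed robbery $127,300.
Stacking rule: highest base plus 33% of each additional charge. Highest is armed robbery at $127,300. Additional: $3,250 × 33% = $1,072.50; $50,000 × 33% = $16,500; $5,250 × 33% = $1,732.50. Combined base = $127,300 + $19,305 = $146,605.
Firearm was used or possessed during the offense (+$3,000 flat): $146,605 + $3,000 = $149,605.
Prior failure to appear (+$24,500 flat): $149,605 + $24,500 = $174,105.
Any prior felony conviction (+$9,250 flat): $174,105 + $9,250 = $183,355.
$183,355 is within the $1,000,000 maximum.
$183,355 is at or above the $3,500 minimum.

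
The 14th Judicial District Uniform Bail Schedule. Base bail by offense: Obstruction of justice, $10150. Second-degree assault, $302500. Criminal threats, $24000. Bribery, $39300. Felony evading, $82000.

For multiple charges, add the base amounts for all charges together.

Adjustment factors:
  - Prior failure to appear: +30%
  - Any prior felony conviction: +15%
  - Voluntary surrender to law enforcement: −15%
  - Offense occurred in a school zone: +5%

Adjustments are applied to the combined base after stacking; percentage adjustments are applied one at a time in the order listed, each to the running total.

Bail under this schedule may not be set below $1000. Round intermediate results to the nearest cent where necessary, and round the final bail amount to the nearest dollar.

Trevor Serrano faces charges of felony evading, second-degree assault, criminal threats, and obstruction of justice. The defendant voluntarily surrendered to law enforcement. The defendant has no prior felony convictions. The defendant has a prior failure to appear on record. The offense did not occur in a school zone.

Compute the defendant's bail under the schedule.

Base amounts from the schedule: felony evading $82000; second-degree assault $302500; criminal threats $24000; obstruction of justice $10150.
Stacking rule: sum of all bases. $82000 + $302500 + $24000 + $10150 = $418650.
Prior failure to appear (+30%): $418650 × 1.3 = $544245.
Voluntary surrender to law enforcement (−15%): $544245 × 0.85 = $462608.25.
$462608.25 is at or above the $1000 minimum.
Rounded to the nearest dollar: $462608.

$462608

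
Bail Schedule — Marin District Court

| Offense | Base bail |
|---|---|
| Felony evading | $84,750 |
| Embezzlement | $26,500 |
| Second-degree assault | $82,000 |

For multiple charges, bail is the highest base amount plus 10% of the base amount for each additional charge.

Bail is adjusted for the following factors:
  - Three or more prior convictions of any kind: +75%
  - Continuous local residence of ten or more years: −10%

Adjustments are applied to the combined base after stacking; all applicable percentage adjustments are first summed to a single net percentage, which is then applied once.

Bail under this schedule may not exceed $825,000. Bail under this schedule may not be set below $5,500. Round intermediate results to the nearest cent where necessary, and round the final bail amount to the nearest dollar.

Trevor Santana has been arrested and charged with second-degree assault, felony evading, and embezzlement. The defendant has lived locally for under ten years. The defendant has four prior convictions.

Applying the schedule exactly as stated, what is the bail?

$167,300

Base amounts from the schedule: second-degree assault $82,000; felony evading $84,750; embezzlement $26,500.
Stacking rule: highest base plus 10% of each additional charge. Highest is felony evading at $84,750. Additional: $82,000 × 10% = $8,200; $26,500 × 10% = $2,650. Combined base = $84,750 + $10,850 = $95,600.
Three or more prior convictions of any kind (+75%): $95,600 × 1.75 = $167,300.
$167,300 is within the $825,000 maximum.
$167,300 is at or above the $5,500 minimum.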